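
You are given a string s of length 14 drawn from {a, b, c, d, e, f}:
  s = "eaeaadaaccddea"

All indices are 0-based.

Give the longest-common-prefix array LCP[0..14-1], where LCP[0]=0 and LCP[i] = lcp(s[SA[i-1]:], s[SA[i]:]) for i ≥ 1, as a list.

rank→(start, suffix):
  0 → (13, 'a')
  1 → (6, 'aaccddea')
  2 → (3, 'aadaaccddea')
  3 → (7, 'accddea')
  4 → (4, 'adaaccddea')
  5 → (1, 'aeaadaaccddea')
  6 → (8, 'ccddea')
  7 → (9, 'cddea')
  8 → (5, 'daaccddea')
  9 → (10, 'ddea')
  10 → (11, 'dea')
  11 → (12, 'ea')
  12 → (2, 'eaadaaccddea')
  13 → (0, 'eaeaadaaccddea')

SA = [13, 6, 3, 7, 4, 1, 8, 9, 5, 10, 11, 12, 2, 0]
i: (SA[i-1],SA[i]) lcp shared
  1: (13,6) 1 'a'
  2: (6,3) 2 'aa'
  3: (3,7) 1 'a'
  4: (7,4) 1 'a'
  5: (4,1) 1 'a'
  6: (1,8) 0 ''
  7: (8,9) 1 'c'
  8: (9,5) 0 ''
  9: (5,10) 1 'd'
  10: (10,11) 1 'd'
  11: (11,12) 0 ''
  12: (12,2) 2 'ea'
  13: (2,0) 2 'ea'

[0, 1, 2, 1, 1, 1, 0, 1, 0, 1, 1, 0, 2, 2]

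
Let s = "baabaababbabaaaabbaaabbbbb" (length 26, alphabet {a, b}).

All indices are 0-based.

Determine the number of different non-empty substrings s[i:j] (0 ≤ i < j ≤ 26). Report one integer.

280

rank | idx | suffix
   0 |  12 | aaaabbaaabbbbb
   1 |  13 | aaabbaaabbbbb
   2 |  18 | aaabbbbb
   3 |   1 | aabaababbabaaaabbaaabbbbb
   4 |   4 | aababbabaaaabbaaabbbbb
   5 |  14 | aabbaaabbbbb
   6 |  19 | aabbbbb
   7 |  10 | abaaaabbaaabbbbb
   8 |   2 | abaababbabaaaabbaaabbbbb
   9 |   5 | ababbabaaaabbaaabbbbb
  10 |  15 | abbaaabbbbb
  11 |   7 | abbabaaaabbaaabbbbb
  12 |  20 | abbbbb
  13 |  25 | b
  14 |  11 | baaaabbaaabbbbb
  15 |  17 | baaabbbbb
  16 |   0 | baabaababbabaaaabbaaabbbbb
  17 |   3 | baababbabaaaabbaaabbbbb
  18 |   9 | babaaaabbaaabbbbb
  19 |   6 | babbabaaaabbaaabbbbb
  20 |  24 | bb
  21 |  16 | bbaaabbbbb
  22 |   8 | bbabaaaabbaaabbbbb
  23 |  23 | bbb
  24 |  22 | bbbb
  25 |  21 | bbbbb

SA = [12, 13, 18, 1, 4, 14, 19, 10, 2, 5, 15, 7, 20, 25, 11, 17, 0, 3, 9, 6, 24, 16, 8, 23, 22, 21]
[i] adj suffixes → lcp
  [1] 12/13 → 3 ('aaa')
  [2] 13/18 → 5 ('aaabb')
  [3] 18/1 → 2 ('aa')
  [4] 1/4 → 4 ('aaba')
  [5] 4/14 → 3 ('aab')
  [6] 14/19 → 4 ('aabb')
  [7] 19/10 → 1 ('a')
  [8] 10/2 → 4 ('abaa')
  [9] 2/5 → 3 ('aba')
  [10] 5/15 → 2 ('ab')
  [11] 15/7 → 4 ('abba')
  [12] 7/20 → 3 ('abb')
  [13] 20/25 → 0 ('')
  [14] 25/11 → 1 ('b')
  [15] 11/17 → 4 ('baaa')
  [16] 17/0 → 3 ('baa')
  [17] 0/3 → 5 ('baaba')
  [18] 3/9 → 2 ('ba')
  [19] 9/6 → 3 ('bab')
  [20] 6/24 → 1 ('b')
  [21] 24/16 → 2 ('bb')
  [22] 16/8 → 3 ('bba')
  [23] 8/23 → 2 ('bb')
  [24] 23/22 → 3 ('bbb')
  [25] 22/21 → 4 ('bbbb')

n(n+1)/2 = 26·27/2 = 351
Σ LCP = 0 + 3 + 5 + 2 + 4 + 3 + 4 + 1 + 4 + 3 + 2 + 4 + 3 + 0 + 1 + 4 + 3 + 5 + 2 + 3 + 1 + 2 + 3 + 2 + 3 + 4 = 71
distinct = 351 − 71 = 280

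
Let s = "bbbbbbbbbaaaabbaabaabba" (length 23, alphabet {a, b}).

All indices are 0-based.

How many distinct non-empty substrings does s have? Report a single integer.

rank→(start, suffix):
  0 → (22, 'a')
  1 → (9, 'aaaabbaabaabba')
  2 → (10, 'aaabbaabaabba')
  3 → (15, 'aabaabba')
  4 → (18, 'aabba')
  5 → (11, 'aabbaabaabba')
  6 → (16, 'abaabba')
  7 → (19, 'abba')
  8 → (12, 'abbaabaabba')
  9 → (21, 'ba')
  10 → (8, 'baaaabbaabaabba')
  11 → (14, 'baabaabba')
  12 → (17, 'baabba')
  13 → (20, 'bba')
  14 → (7, 'bbaaaabbaabaabba')
  15 → (13, 'bbaabaabba')
  16 → (6, 'bbbaaaabbaabaabba')
  17 → (5, 'bbbbaaaabbaabaabba')
  18 → (4, 'bbbbbaaaabbaabaabba')
  19 → (3, 'bbbbbbaaaabbaabaabba')
  20 → (2, 'bbbbbbbaaaabbaabaabba')
  21 → (1, 'bbbbbbbbaaaabbaabaabba')
  22 → (0, 'bbbbbbbbbaaaabbaabaabba')

SA = [22, 9, 10, 15, 18, 11, 16, 19, 12, 21, 8, 14, 17, 20, 7, 13, 6, 5, 4, 3, 2, 1, 0]
i: (SA[i-1],SA[i]) lcp shared
  1: (22,9) 1 'a'
  2: (9,10) 3 'aaa'
  3: (10,15) 2 'aa'
  4: (15,18) 3 'aab'
  5: (18,11) 5 'aabba'
  6: (11,16) 1 'a'
  7: (16,19) 2 'ab'
  8: (19,12) 4 'abba'
  9: (12,21) 0 ''
  10: (21,8) 2 'ba'
  11: (8,14) 3 'baa'
  12: (14,17) 4 'baab'
  13: (17,20) 1 'b'
  14: (20,7) 3 'bba'
  15: (7,13) 4 'bbaa'
  16: (13,6) 2 'bb'
  17: (6,5) 3 'bbb'
  18: (5,4) 4 'bbbb'
  19: (4,3) 5 'bbbbb'
  20: (3,2) 6 'bbbbbb'
  21: (2,1) 7 'bbbbbbb'
  22: (1,0) 8 'bbbbbbbb'

n(n+1)/2 = 23·24/2 = 276
Σ LCP = 0 + 1 + 3 + 2 + 3 + 5 + 1 + 2 + 4 + 0 + 2 + 3 + 4 + 1 + 3 + 4 + 2 + 3 + 4 + 5 + 6 + 7 + 8 = 73
distinct = 276 − 73 = 203

203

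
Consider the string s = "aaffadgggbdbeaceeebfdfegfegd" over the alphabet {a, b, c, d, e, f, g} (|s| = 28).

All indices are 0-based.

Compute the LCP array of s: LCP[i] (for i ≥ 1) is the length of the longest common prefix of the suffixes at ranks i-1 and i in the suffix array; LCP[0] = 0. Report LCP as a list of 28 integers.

rank | idx | suffix
   0 |   0 | aaffadgggbdbeaceeebfdfegfegd
   1 |  13 | aceeebfdfegfegd
   2 |   4 | adgggbdbeaceeebfdfegfegd
   3 |   1 | affadgggbdbeaceeebfdfegfegd
   4 |   9 | bdbeaceeebfdfegfegd
   5 |  11 | beaceeebfdfegfegd
   6 |  18 | bfdfegfegd
   7 |  14 | ceeebfdfegfegd
   8 |  27 | d
   9 |  10 | dbeaceeebfdfegfegd
  10 |  20 | dfegfegd
  11 |   5 | dgggbdbeaceeebfdfegfegd
  12 |  12 | eaceeebfdfegfegd
  13 |  17 | ebfdfegfegd
  14 |  16 | eebfdfegfegd
  15 |  15 | eeebfdfegfegd
  16 |  25 | egd
  17 |  22 | egfegd
  18 |   3 | fadgggbdbeaceeebfdfegfegd
  19 |  19 | fdfegfegd
  20 |  24 | fegd
  21 |  21 | fegfegd
  22 |   2 | ffadgggbdbeaceeebfdfegfegd
  23 |   8 | gbdbeaceeebfdfegfegd
  24 |  26 | gd
  25 |  23 | gfegd
  26 |   7 | ggbdbeaceeebfdfegfegd
  27 |   6 | gggbdbeaceeebfdfegfegd

SA = [0, 13, 4, 1, 9, 11, 18, 14, 27, 10, 20, 5, 12, 17, 16, 15, 25, 22, 3, 19, 24, 21, 2, 8, 26, 23, 7, 6]
[i] adj suffixes → lcp
  [1] 0/13 → 1 ('a')
  [2] 13/4 → 1 ('a')
  [3] 4/1 → 1 ('a')
  [4] 1/9 → 0 ('')
  [5] 9/11 → 1 ('b')
  [6] 11/18 → 1 ('b')
  [7] 18/14 → 0 ('')
  [8] 14/27 → 0 ('')
  [9] 27/10 → 1 ('d')
  [10] 10/20 → 1 ('d')
  [11] 20/5 → 1 ('d')
  [12] 5/12 → 0 ('')
  [13] 12/17 → 1 ('e')
  [14] 17/16 → 1 ('e')
  [15] 16/15 → 2 ('ee')
  [16] 15/25 → 1 ('e')
  [17] 25/22 → 2 ('eg')
  [18] 22/3 → 0 ('')
  [19] 3/19 → 1 ('f')
  [20] 19/24 → 1 ('f')
  [21] 24/21 → 3 ('feg')
  [22] 21/2 → 1 ('f')
  [23] 2/8 → 0 ('')
  [24] 8/26 → 1 ('g')
  [25] 26/23 → 1 ('g')
  [26] 23/7 → 1 ('g')
  [27] 7/6 → 2 ('gg')

[0, 1, 1, 1, 0, 1, 1, 0, 0, 1, 1, 1, 0, 1, 1, 2, 1, 2, 0, 1, 1, 3, 1, 0, 1, 1, 1, 2]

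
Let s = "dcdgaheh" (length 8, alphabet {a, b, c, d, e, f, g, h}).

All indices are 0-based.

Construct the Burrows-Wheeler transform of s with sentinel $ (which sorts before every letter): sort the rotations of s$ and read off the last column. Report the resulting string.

hgd$chdea

rank  rotation   last
    0  $dcdgaheh  h
    1  aheh$dcdg  g
    2  cdgaheh$d  d
    3  dcdgaheh$  $
    4  dgaheh$dc  c
    5  eh$dcdgah  h
    6  gaheh$dcd  d
    7  h$dcdgahe  e
    8  heh$dcdga  a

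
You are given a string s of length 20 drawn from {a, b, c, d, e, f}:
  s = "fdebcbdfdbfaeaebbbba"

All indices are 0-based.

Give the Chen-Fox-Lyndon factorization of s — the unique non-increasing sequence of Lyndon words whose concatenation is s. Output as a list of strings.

["f", "de", "bcbdfdbf", "aeaebbbb", "a"]

emit factor 1: 'f' (i=0, period=1)
emit factor 2: 'de' (i=1, period=2)
emit factor 3: 'bcbdfdbf' (i=3, period=8)
emit factor 4: 'aeaebbbb' (i=11, period=8)
emit factor 5: 'a' (i=19, period=1)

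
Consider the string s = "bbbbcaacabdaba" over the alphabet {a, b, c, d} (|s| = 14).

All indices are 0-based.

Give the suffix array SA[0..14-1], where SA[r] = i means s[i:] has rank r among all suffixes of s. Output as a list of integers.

sorted suffixes:
  #0 SA[0]=13  'a'
  #1 SA[1]=5  'aacabdaba'
  #2 SA[2]=11  'aba'
  #3 SA[3]=8  'abdaba'
  #4 SA[4]=6  'acabdaba'
  #5 SA[5]=12  'ba'
  #6 SA[6]=0  'bbbbcaacabdaba'
  #7 SA[7]=1  'bbbcaacabdaba'
  #8 SA[8]=2  'bbcaacabdaba'
  #9 SA[9]=3  'bcaacabdaba'
  #10 SA[10]=9  'bdaba'
  #11 SA[11]=4  'caacabdaba'
  #12 SA[12]=7  'cabdaba'
  #13 SA[13]=10  'daba'

[13, 5, 11, 8, 6, 12, 0, 1, 2, 3, 9, 4, 7, 10]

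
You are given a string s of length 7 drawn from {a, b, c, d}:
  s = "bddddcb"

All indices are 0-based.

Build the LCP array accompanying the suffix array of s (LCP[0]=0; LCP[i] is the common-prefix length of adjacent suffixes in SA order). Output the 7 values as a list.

rank | idx | suffix
   0 |   6 | b
   1 |   0 | bddddcb
   2 |   5 | cb
   3 |   4 | dcb
   4 |   3 | ddcb
   5 |   2 | dddcb
   6 |   1 | ddddcb

SA = [6, 0, 5, 4, 3, 2, 1]
rank  pair      lcp
   1  s[6:],s[0:]  1  'b'
   2  s[0:],s[5:]  0  ''
   3  s[5:],s[4:]  0  ''
   4  s[4:],s[3:]  1  'd'
   5  s[3:],s[2:]  2  'dd'
   6  s[2:],s[1:]  3  'ddd'

[0, 1, 0, 0, 1, 2, 3]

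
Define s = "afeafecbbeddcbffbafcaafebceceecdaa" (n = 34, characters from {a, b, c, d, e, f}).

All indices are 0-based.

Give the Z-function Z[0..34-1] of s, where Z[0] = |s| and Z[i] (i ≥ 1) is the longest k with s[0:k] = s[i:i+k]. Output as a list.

Z[0]=34
i=1: i≥r, start 0; Z[1]=0
i=2: i≥r, start 0; Z[2]=0
i=3: i≥r, start 0; Z[3]=3 scan→box=[3,6)
i=4: min(r-i=2, Z[1]=0)=0; Z[4]=0
i=5: min(r-i=1, Z[2]=0)=0; Z[5]=0
i=6: i≥r, start 0; Z[6]=0
i=7: i≥r, start 0; Z[7]=0
i=8: i≥r, start 0; Z[8]=0
i=9: i≥r, start 0; Z[9]=0
i=10: i≥r, start 0; Z[10]=0
i=11: i≥r, start 0; Z[11]=0
i=12: i≥r, start 0; Z[12]=0
i=13: i≥r, start 0; Z[13]=0
i=14: i≥r, start 0; Z[14]=0
i=15: i≥r, start 0; Z[15]=0
i=16: i≥r, start 0; Z[16]=0
i=17: i≥r, start 0; Z[17]=2 scan→box=[17,19)
i=18: min(r-i=1, Z[1]=0)=0; Z[18]=0
i=19: i≥r, start 0; Z[19]=0
i=20: i≥r, start 0; Z[20]=1 scan→box=[20,21)
i=21: i≥r, start 0; Z[21]=3 scan→box=[21,24)
i=22: min(r-i=2, Z[1]=0)=0; Z[22]=0
i=23: min(r-i=1, Z[2]=0)=0; Z[23]=0
i=24: i≥r, start 0; Z[24]=0
i=25: i≥r, start 0; Z[25]=0
i=26: i≥r, start 0; Z[26]=0
i=27: i≥r, start 0; Z[27]=0
i=28: i≥r, start 0; Z[28]=0
i=29: i≥r, start 0; Z[29]=0
i=30: i≥r, start 0; Z[30]=0
i=31: i≥r, start 0; Z[31]=0
i=32: i≥r, start 0; Z[32]=1 scan→box=[32,33)
i=33: i≥r, start 0; Z[33]=1 scan→box=[33,34)

[34, 0, 0, 3, 0, 0, 0, 0, 0, 0, 0, 0, 0, 0, 0, 0, 0, 2, 0, 0, 1, 3, 0, 0, 0, 0, 0, 0, 0, 0, 0, 0, 1, 1]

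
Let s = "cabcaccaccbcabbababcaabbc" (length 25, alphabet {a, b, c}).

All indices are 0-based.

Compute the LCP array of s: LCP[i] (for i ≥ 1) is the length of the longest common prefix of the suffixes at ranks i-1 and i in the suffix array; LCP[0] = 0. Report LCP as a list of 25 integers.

rank→(start, suffix):
  0 → (20, 'aabbc')
  1 → (15, 'ababcaabbc')
  2 → (12, 'abbababcaabbc')
  3 → (21, 'abbc')
  4 → (17, 'abcaabbc')
  5 → (1, 'abcaccaccbcabbababcaabbc')
  6 → (4, 'accaccbcabbababcaabbc')
  7 → (7, 'accbcabbababcaabbc')
  8 → (14, 'bababcaabbc')
  9 → (16, 'babcaabbc')
  10 → (13, 'bbababcaabbc')
  11 → (22, 'bbc')
  12 → (23, 'bc')
  13 → (18, 'bcaabbc')
  14 → (10, 'bcabbababcaabbc')
  15 → (2, 'bcaccaccbcabbababcaabbc')
  16 → (24, 'c')
  17 → (19, 'caabbc')
  18 → (11, 'cabbababcaabbc')
  19 → (0, 'cabcaccaccbcabbababcaabbc')
  20 → (3, 'caccaccbcabbababcaabbc')
  21 → (6, 'caccbcabbababcaabbc')
  22 → (9, 'cbcabbababcaabbc')
  23 → (5, 'ccaccbcabbababcaabbc')
  24 → (8, 'ccbcabbababcaabbc')

SA = [20, 15, 12, 21, 17, 1, 4, 7, 14, 16, 13, 22, 23, 18, 10, 2, 24, 19, 11, 0, 3, 6, 9, 5, 8]
i: (SA[i-1],SA[i]) lcp shared
  1: (20,15) 1 'a'
  2: (15,12) 2 'ab'
  3: (12,21) 3 'abb'
  4: (21,17) 2 'ab'
  5: (17,1) 4 'abca'
  6: (1,4) 1 'a'
  7: (4,7) 3 'acc'
  8: (7,14) 0 ''
  9: (14,16) 3 'bab'
  10: (16,13) 1 'b'
  11: (13,22) 2 'bb'
  12: (22,23) 1 'b'
  13: (23,18) 2 'bc'
  14: (18,10) 3 'bca'
  15: (10,2) 3 'bca'
  16: (2,24) 0 ''
  17: (24,19) 1 'c'
  18: (19,11) 2 'ca'
  19: (11,0) 3 'cab'
  20: (0,3) 2 'ca'
  21: (3,6) 4 'cacc'
  22: (6,9) 1 'c'
  23: (9,5) 1 'c'
  24: (5,8) 2 'cc'

[0, 1, 2, 3, 2, 4, 1, 3, 0, 3, 1, 2, 1, 2, 3, 3, 0, 1, 2, 3, 2, 4, 1, 1, 2]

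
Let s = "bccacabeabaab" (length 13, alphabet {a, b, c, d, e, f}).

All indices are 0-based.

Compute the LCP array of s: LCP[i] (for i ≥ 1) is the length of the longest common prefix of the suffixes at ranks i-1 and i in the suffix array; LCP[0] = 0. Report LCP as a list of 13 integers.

[0, 1, 2, 2, 1, 0, 1, 1, 1, 0, 2, 1, 0]

rank→(start, suffix):
  0 → (10, 'aab')
  1 → (11, 'ab')
  2 → (8, 'abaab')
  3 → (5, 'abeabaab')
  4 → (3, 'acabeabaab')
  5 → (12, 'b')
  6 → (9, 'baab')
  7 → (0, 'bccacabeabaab')
  8 → (6, 'beabaab')
  9 → (4, 'cabeabaab')
  10 → (2, 'cacabeabaab')
  11 → (1, 'ccacabeabaab')
  12 → (7, 'eabaab')

SA = [10, 11, 8, 5, 3, 12, 9, 0, 6, 4, 2, 1, 7]
rank  pair      lcp
   1  s[10:],s[11:]  1  'a'
   2  s[11:],s[8:]  2  'ab'
   3  s[8:],s[5:]  2  'ab'
   4  s[5:],s[3:]  1  'a'
   5  s[3:],s[12:]  0  ''
   6  s[12:],s[9:]  1  'b'
   7  s[9:],s[0:]  1  'b'
   8  s[0:],s[6:]  1  'b'
   9  s[6:],s[4:]  0  ''
  10  s[4:],s[2:]  2  'ca'
  11  s[2:],s[1:]  1  'c'
  12  s[1:],s[7:]  0  ''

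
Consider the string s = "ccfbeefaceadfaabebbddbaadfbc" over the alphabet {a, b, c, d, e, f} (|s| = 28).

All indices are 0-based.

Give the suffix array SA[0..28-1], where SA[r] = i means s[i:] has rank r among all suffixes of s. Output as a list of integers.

rank→(start, suffix):
  0 → (13, 'aabebbddbaadfbc')
  1 → (22, 'aadfbc')
  2 → (14, 'abebbddbaadfbc')
  3 → (7, 'aceadfaabebbddbaadfbc')
  4 → (10, 'adfaabebbddbaadfbc')
  5 → (23, 'adfbc')
  6 → (21, 'baadfbc')
  7 → (17, 'bbddbaadfbc')
  8 → (26, 'bc')
  9 → (18, 'bddbaadfbc')
  10 → (15, 'bebbddbaadfbc')
  11 → (3, 'beefaceadfaabebbddbaadfbc')
  12 → (27, 'c')
  13 → (0, 'ccfbeefaceadfaabebbddbaadfbc')
  14 → (8, 'ceadfaabebbddbaadfbc')
  15 → (1, 'cfbeefaceadfaabebbddbaadfbc')
  16 → (20, 'dbaadfbc')
  17 → (19, 'ddbaadfbc')
  18 → (11, 'dfaabebbddbaadfbc')
  19 → (24, 'dfbc')
  20 → (9, 'eadfaabebbddbaadfbc')
  21 → (16, 'ebbddbaadfbc')
  22 → (4, 'eefaceadfaabebbddbaadfbc')
  23 → (5, 'efaceadfaabebbddbaadfbc')
  24 → (12, 'faabebbddbaadfbc')
  25 → (6, 'faceadfaabebbddbaadfbc')
  26 → (25, 'fbc')
  27 → (2, 'fbeefaceadfaabebbddbaadfbc')

[13, 22, 14, 7, 10, 23, 21, 17, 26, 18, 15, 3, 27, 0, 8, 1, 20, 19, 11, 24, 9, 16, 4, 5, 12, 6, 25, 2]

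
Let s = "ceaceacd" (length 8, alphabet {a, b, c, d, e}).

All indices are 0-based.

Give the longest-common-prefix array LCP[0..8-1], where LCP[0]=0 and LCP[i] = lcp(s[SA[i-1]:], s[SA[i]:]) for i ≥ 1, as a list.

[0, 2, 0, 1, 4, 0, 0, 3]

rank | idx | suffix
   0 |   5 | acd
   1 |   2 | aceacd
   2 |   6 | cd
   3 |   3 | ceacd
   4 |   0 | ceaceacd
   5 |   7 | d
   6 |   4 | eacd
   7 |   1 | eaceacd

SA = [5, 2, 6, 3, 0, 7, 4, 1]
[i] adj suffixes → lcp
  [1] 5/2 → 2 ('ac')
  [2] 2/6 → 0 ('')
  [3] 6/3 → 1 ('c')
  [4] 3/0 → 4 ('ceac')
  [5] 0/7 → 0 ('')
  [6] 7/4 → 0 ('')
  [7] 4/1 → 3 ('eac')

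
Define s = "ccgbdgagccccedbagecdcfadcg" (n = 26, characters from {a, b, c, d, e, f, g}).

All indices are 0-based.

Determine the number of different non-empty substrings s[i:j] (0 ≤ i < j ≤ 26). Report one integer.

325

sorted suffixes:
  #0 SA[0]=22  'adcg'
  #1 SA[1]=6  'agccccedbagecdcfadcg'
  #2 SA[2]=15  'agecdcfadcg'
  #3 SA[3]=14  'bagecdcfadcg'
  #4 SA[4]=3  'bdgagccccedbagecdcfadcg'
  #5 SA[5]=8  'ccccedbagecdcfadcg'
  #6 SA[6]=9  'cccedbagecdcfadcg'
  #7 SA[7]=10  'ccedbagecdcfadcg'
  #8 SA[8]=0  'ccgbdgagccccedbagecdcfadcg'
  #9 SA[9]=18  'cdcfadcg'
  #10 SA[10]=11  'cedbagecdcfadcg'
  #11 SA[11]=20  'cfadcg'
  #12 SA[12]=24  'cg'
  #13 SA[13]=1  'cgbdgagccccedbagecdcfadcg'
  #14 SA[14]=13  'dbagecdcfadcg'
  #15 SA[15]=19  'dcfadcg'
  #16 SA[16]=23  'dcg'
  #17 SA[17]=4  'dgagccccedbagecdcfadcg'
  #18 SA[18]=17  'ecdcfadcg'
  #19 SA[19]=12  'edbagecdcfadcg'
  #20 SA[20]=21  'fadcg'
  #21 SA[21]=25  'g'
  #22 SA[22]=5  'gagccccedbagecdcfadcg'
  #23 SA[23]=2  'gbdgagccccedbagecdcfadcg'
  #24 SA[24]=7  'gccccedbagecdcfadcg'
  #25 SA[25]=16  'gecdcfadcg'

SA = [22, 6, 15, 14, 3, 8, 9, 10, 0, 18, 11, 20, 24, 1, 13, 19, 23, 4, 17, 12, 21, 25, 5, 2, 7, 16]
i: (SA[i-1],SA[i]) lcp shared
  1: (22,6) 1 'a'
  2: (6,15) 2 'ag'
  3: (15,14) 0 ''
  4: (14,3) 1 'b'
  5: (3,8) 0 ''
  6: (8,9) 3 'ccc'
  7: (9,10) 2 'cc'
  8: (10,0) 2 'cc'
  9: (0,18) 1 'c'
  10: (18,11) 1 'c'
  11: (11,20) 1 'c'
  12: (20,24) 1 'c'
  13: (24,1) 2 'cg'
  14: (1,13) 0 ''
  15: (13,19) 1 'd'
  16: (19,23) 2 'dc'
  17: (23,4) 1 'd'
  18: (4,17) 0 ''
  19: (17,12) 1 'e'
  20: (12,21) 0 ''
  21: (21,25) 0 ''
  22: (25,5) 1 'g'
  23: (5,2) 1 'g'
  24: (2,7) 1 'g'
  25: (7,16) 1 'g'

n(n+1)/2 = 26·27/2 = 351
Σ LCP = 0 + 1 + 2 + 0 + 1 + 0 + 3 + 2 + 2 + 1 + 1 + 1 + 1 + 2 + 0 + 1 + 2 + 1 + 0 + 1 + 0 + 0 + 1 + 1 + 1 + 1 = 26
distinct = 351 − 26 = 325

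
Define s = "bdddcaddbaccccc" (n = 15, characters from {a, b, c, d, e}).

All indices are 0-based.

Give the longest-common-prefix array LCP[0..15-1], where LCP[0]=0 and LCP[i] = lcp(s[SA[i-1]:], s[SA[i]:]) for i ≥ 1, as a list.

[0, 1, 0, 1, 0, 1, 1, 2, 3, 4, 0, 1, 1, 2, 2]

rank | idx | suffix
   0 |   9 | accccc
   1 |   5 | addbaccccc
   2 |   8 | baccccc
   3 |   0 | bdddcaddbaccccc
   4 |  14 | c
   5 |   4 | caddbaccccc
   6 |  13 | cc
   7 |  12 | ccc
   8 |  11 | cccc
   9 |  10 | ccccc
  10 |   7 | dbaccccc
  11 |   3 | dcaddbaccccc
  12 |   6 | ddbaccccc
  13 |   2 | ddcaddbaccccc
  14 |   1 | dddcaddbaccccc

SA = [9, 5, 8, 0, 14, 4, 13, 12, 11, 10, 7, 3, 6, 2, 1]
i: (SA[i-1],SA[i]) lcp shared
  1: (9,5) 1 'a'
  2: (5,8) 0 ''
  3: (8,0) 1 'b'
  4: (0,14) 0 ''
  5: (14,4) 1 'c'
  6: (4,13) 1 'c'
  7: (13,12) 2 'cc'
  8: (12,11) 3 'ccc'
  9: (11,10) 4 'cccc'
  10: (10,7) 0 ''
  11: (7,3) 1 'd'
  12: (3,6) 1 'd'
  13: (6,2) 2 'dd'
  14: (2,1) 2 'dd'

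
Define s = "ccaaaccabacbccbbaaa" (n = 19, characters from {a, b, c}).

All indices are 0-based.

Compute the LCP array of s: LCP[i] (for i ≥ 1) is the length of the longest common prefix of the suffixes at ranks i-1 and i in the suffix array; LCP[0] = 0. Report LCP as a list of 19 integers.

[0, 1, 2, 3, 2, 1, 1, 2, 0, 2, 1, 1, 0, 2, 1, 2, 1, 3, 2]

sorted suffixes:
  #0 SA[0]=18  'a'
  #1 SA[1]=17  'aa'
  #2 SA[2]=16  'aaa'
  #3 SA[3]=2  'aaaccabacbccbbaaa'
  #4 SA[4]=3  'aaccabacbccbbaaa'
  #5 SA[5]=7  'abacbccbbaaa'
  #6 SA[6]=9  'acbccbbaaa'
  #7 SA[7]=4  'accabacbccbbaaa'
  #8 SA[8]=15  'baaa'
  #9 SA[9]=8  'bacbccbbaaa'
  #10 SA[10]=14  'bbaaa'
  #11 SA[11]=11  'bccbbaaa'
  #12 SA[12]=1  'caaaccabacbccbbaaa'
  #13 SA[13]=6  'cabacbccbbaaa'
  #14 SA[14]=13  'cbbaaa'
  #15 SA[15]=10  'cbccbbaaa'
  #16 SA[16]=0  'ccaaaccabacbccbbaaa'
  #17 SA[17]=5  'ccabacbccbbaaa'
  #18 SA[18]=12  'ccbbaaa'

SA = [18, 17, 16, 2, 3, 7, 9, 4, 15, 8, 14, 11, 1, 6, 13, 10, 0, 5, 12]
[i] adj suffixes → lcp
  [1] 18/17 → 1 ('a')
  [2] 17/16 → 2 ('aa')
  [3] 16/2 → 3 ('aaa')
  [4] 2/3 → 2 ('aa')
  [5] 3/7 → 1 ('a')
  [6] 7/9 → 1 ('a')
  [7] 9/4 → 2 ('ac')
  [8] 4/15 → 0 ('')
  [9] 15/8 → 2 ('ba')
  [10] 8/14 → 1 ('b')
  [11] 14/11 → 1 ('b')
  [12] 11/1 → 0 ('')
  [13] 1/6 → 2 ('ca')
  [14] 6/13 → 1 ('c')
  [15] 13/10 → 2 ('cb')
  [16] 10/0 → 1 ('c')
  [17] 0/5 → 3 ('cca')
  [18] 5/12 → 2 ('cc')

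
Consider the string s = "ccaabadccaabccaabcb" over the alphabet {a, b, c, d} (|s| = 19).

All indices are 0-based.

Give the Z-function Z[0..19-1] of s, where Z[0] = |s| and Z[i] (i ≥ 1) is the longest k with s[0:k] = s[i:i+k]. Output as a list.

Z[0]=19
i=1: i≥r, start 0; Z[1]=1 scan→box=[1,2)
i=2: i≥r, start 0; Z[2]=0
i=3: i≥r, start 0; Z[3]=0
i=4: i≥r, start 0; Z[4]=0
i=5: i≥r, start 0; Z[5]=0
i=6: i≥r, start 0; Z[6]=0
i=7: i≥r, start 0; Z[7]=5 scan→box=[7,12)
i=8: min(r-i=4, Z[1]=1)=1; Z[8]=1
i=9: min(r-i=3, Z[2]=0)=0; Z[9]=0
i=10: min(r-i=2, Z[3]=0)=0; Z[10]=0
i=11: min(r-i=1, Z[4]=0)=0; Z[11]=0
i=12: i≥r, start 0; Z[12]=5 scan→box=[12,17)
i=13: min(r-i=4, Z[1]=1)=1; Z[13]=1
i=14: min(r-i=3, Z[2]=0)=0; Z[14]=0
i=15: min(r-i=2, Z[3]=0)=0; Z[15]=0
i=16: min(r-i=1, Z[4]=0)=0; Z[16]=0
i=17: i≥r, start 0; Z[17]=1 scan→box=[17,18)
i=18: i≥r, start 0; Z[18]=0

[19, 1, 0, 0, 0, 0, 0, 5, 1, 0, 0, 0, 5, 1, 0, 0, 0, 1, 0]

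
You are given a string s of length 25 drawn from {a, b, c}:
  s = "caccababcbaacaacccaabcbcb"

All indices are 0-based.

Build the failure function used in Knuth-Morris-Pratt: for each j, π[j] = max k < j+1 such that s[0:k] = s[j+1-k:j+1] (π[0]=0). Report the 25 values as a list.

π[0] = 0
j=1 s[j]='a': π[1]=0 (border '')
j=2 s[j]='c': π[2]=1 (border 'c')
j=3 s[j]='c': k: 1→0; π[3]=1 (border 'c')
j=4 s[j]='a': π[4]=2 (border 'ca')
j=5 s[j]='b': k: 2→0; π[5]=0 (border '')
j=6 s[j]='a': π[6]=0 (border '')
j=7 s[j]='b': π[7]=0 (border '')
j=8 s[j]='c': π[8]=1 (border 'c')
j=9 s[j]='b': k: 1→0; π[9]=0 (border '')
j=10 s[j]='a': π[10]=0 (border '')
j=11 s[j]='a': π[11]=0 (border '')
j=12 s[j]='c': π[12]=1 (border 'c')
j=13 s[j]='a': π[13]=2 (border 'ca')
j=14 s[j]='a': k: 2→0; π[14]=0 (border '')
j=15 s[j]='c': π[15]=1 (border 'c')
j=16 s[j]='c': k: 1→0; π[16]=1 (border 'c')
j=17 s[j]='c': k: 1→0; π[17]=1 (border 'c')
j=18 s[j]='a': π[18]=2 (border 'ca')
j=19 s[j]='a': k: 2→0; π[19]=0 (border '')
j=20 s[j]='b': π[20]=0 (border '')
j=21 s[j]='c': π[21]=1 (border 'c')
j=22 s[j]='b': k: 1→0; π[22]=0 (border '')
j=23 s[j]='c': π[23]=1 (border 'c')
j=24 s[j]='b': k: 1→0; π[24]=0 (border '')

[0, 0, 1, 1, 2, 0, 0, 0, 1, 0, 0, 0, 1, 2, 0, 1, 1, 1, 2, 0, 0, 1, 0, 1, 0]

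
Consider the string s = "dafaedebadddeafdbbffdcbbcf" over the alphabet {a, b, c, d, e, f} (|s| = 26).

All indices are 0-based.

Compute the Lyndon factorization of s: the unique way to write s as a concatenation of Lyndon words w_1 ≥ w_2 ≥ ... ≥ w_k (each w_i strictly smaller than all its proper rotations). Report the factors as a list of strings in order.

["d", "af", "aedeb", "adddeafdbbffdcbbcf"]

emit factor 1: 'd' (i=0, period=1)
emit factor 2: 'af' (i=1, period=2)
emit factor 3: 'aedeb' (i=3, period=5)
emit factor 4: 'adddeafdbbffdcbbcf' (i=8, period=18)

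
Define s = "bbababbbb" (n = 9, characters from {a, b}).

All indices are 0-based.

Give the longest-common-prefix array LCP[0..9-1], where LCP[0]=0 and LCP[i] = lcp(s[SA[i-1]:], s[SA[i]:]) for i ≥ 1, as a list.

sorted suffixes:
  #0 SA[0]=2  'ababbbb'
  #1 SA[1]=4  'abbbb'
  #2 SA[2]=8  'b'
  #3 SA[3]=1  'bababbbb'
  #4 SA[4]=3  'babbbb'
  #5 SA[5]=7  'bb'
  #6 SA[6]=0  'bbababbbb'
  #7 SA[7]=6  'bbb'
  #8 SA[8]=5  'bbbb'

SA = [2, 4, 8, 1, 3, 7, 0, 6, 5]
rank  pair      lcp
   1  s[2:],s[4:]  2  'ab'
   2  s[4:],s[8:]  0  ''
   3  s[8:],s[1:]  1  'b'
   4  s[1:],s[3:]  3  'bab'
   5  s[3:],s[7:]  1  'b'
   6  s[7:],s[0:]  2  'bb'
   7  s[0:],s[6:]  2  'bb'
   8  s[6:],s[5:]  3  'bbb'

[0, 2, 0, 1, 3, 1, 2, 2, 3]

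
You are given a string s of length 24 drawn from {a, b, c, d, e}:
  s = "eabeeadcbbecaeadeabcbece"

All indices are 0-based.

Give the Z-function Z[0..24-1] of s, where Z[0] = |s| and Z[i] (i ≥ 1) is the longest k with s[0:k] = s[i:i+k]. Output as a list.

Z[0]=24
i=1: fresh scan; Z[1]=0
i=2: fresh scan; Z[2]=0
i=3: fresh scan; Z[3]=1 scan→box=[3,4)
i=4: fresh scan; Z[4]=2 scan→box=[4,6)
i=5: min(r-i=1, Z[1]=0)=0; Z[5]=0
i=6: fresh scan; Z[6]=0
i=7: fresh scan; Z[7]=0
i=8: fresh scan; Z[8]=0
i=9: fresh scan; Z[9]=0
i=10: fresh scan; Z[10]=1 scan→box=[10,11)
i=11: fresh scan; Z[11]=0
i=12: fresh scan; Z[12]=0
i=13: fresh scan; Z[13]=2 scan→box=[13,15)
i=14: min(r-i=1, Z[1]=0)=0; Z[14]=0
i=15: fresh scan; Z[15]=0
i=16: fresh scan; Z[16]=3 scan→box=[16,19)
i=17: min(r-i=2, Z[1]=0)=0; Z[17]=0
i=18: min(r-i=1, Z[2]=0)=0; Z[18]=0
i=19: fresh scan; Z[19]=0
i=20: fresh scan; Z[20]=0
i=21: fresh scan; Z[21]=1 scan→box=[21,22)
i=22: fresh scan; Z[22]=0
i=23: fresh scan; Z[23]=1 scan→box=[23,24)

[24, 0, 0, 1, 2, 0, 0, 0, 0, 0, 1, 0, 0, 2, 0, 0, 3, 0, 0, 0, 0, 1, 0, 1]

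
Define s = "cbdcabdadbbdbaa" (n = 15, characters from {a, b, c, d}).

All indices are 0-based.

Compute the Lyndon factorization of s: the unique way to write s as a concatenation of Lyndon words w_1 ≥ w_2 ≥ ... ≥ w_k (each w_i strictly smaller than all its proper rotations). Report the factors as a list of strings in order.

["c", "bdc", "abdadbbdb", "a", "a"]

emit factor 1: 'c' (i=0, period=1)
emit factor 2: 'bdc' (i=1, period=3)
emit factor 3: 'abdadbbdb' (i=4, period=9)
emit factor 4: 'a' (i=13, period=1)
emit factor 5: 'a' (i=14, period=1)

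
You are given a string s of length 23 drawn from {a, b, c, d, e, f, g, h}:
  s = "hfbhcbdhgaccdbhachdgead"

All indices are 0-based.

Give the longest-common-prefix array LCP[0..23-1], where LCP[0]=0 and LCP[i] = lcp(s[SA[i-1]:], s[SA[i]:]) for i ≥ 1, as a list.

sorted suffixes:
  #0 SA[0]=9  'accdbhachdgead'
  #1 SA[1]=15  'achdgead'
  #2 SA[2]=21  'ad'
  #3 SA[3]=5  'bdhgaccdbhachdgead'
  #4 SA[4]=13  'bhachdgead'
  #5 SA[5]=2  'bhcbdhgaccdbhachdgead'
  #6 SA[6]=4  'cbdhgaccdbhachdgead'
  #7 SA[7]=10  'ccdbhachdgead'
  #8 SA[8]=11  'cdbhachdgead'
  #9 SA[9]=16  'chdgead'
  #10 SA[10]=22  'd'
  #11 SA[11]=12  'dbhachdgead'
  #12 SA[12]=18  'dgead'
  #13 SA[13]=6  'dhgaccdbhachdgead'
  #14 SA[14]=20  'ead'
  #15 SA[15]=1  'fbhcbdhgaccdbhachdgead'
  #16 SA[16]=8  'gaccdbhachdgead'
  #17 SA[17]=19  'gead'
  #18 SA[18]=14  'hachdgead'
  #19 SA[19]=3  'hcbdhgaccdbhachdgead'
  #20 SA[20]=17  'hdgead'
  #21 SA[21]=0  'hfbhcbdhgaccdbhachdgead'
  #22 SA[22]=7  'hgaccdbhachdgead'

SA = [9, 15, 21, 5, 13, 2, 4, 10, 11, 16, 22, 12, 18, 6, 20, 1, 8, 19, 14, 3, 17, 0, 7]
rank  pair      lcp
   1  s[9:],s[15:]  2  'ac'
   2  s[15:],s[21:]  1  'a'
   3  s[21:],s[5:]  0  ''
   4  s[5:],s[13:]  1  'b'
   5  s[13:],s[2:]  2  'bh'
   6  s[2:],s[4:]  0  ''
   7  s[4:],s[10:]  1  'c'
   8  s[10:],s[11:]  1  'c'
   9  s[11:],s[16:]  1  'c'
  10  s[16:],s[22:]  0  ''
  11  s[22:],s[12:]  1  'd'
  12  s[12:],s[18:]  1  'd'
  13  s[18:],s[6:]  1  'd'
  14  s[6:],s[20:]  0  ''
  15  s[20:],s[1:]  0  ''
  16  s[1:],s[8:]  0  ''
  17  s[8:],s[19:]  1  'g'
  18  s[19:],s[14:]  0  ''
  19  s[14:],s[3:]  1  'h'
  20  s[3:],s[17:]  1  'h'
  21  s[17:],s[0:]  1  'h'
  22  s[0:],s[7:]  1  'h'

[0, 2, 1, 0, 1, 2, 0, 1, 1, 1, 0, 1, 1, 1, 0, 0, 0, 1, 0, 1, 1, 1, 1]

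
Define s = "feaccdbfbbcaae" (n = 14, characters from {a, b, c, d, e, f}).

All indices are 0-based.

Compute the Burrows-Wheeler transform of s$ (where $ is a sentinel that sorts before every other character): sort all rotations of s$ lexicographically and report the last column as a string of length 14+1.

eceafbdbaccafb$

rank  rotation         last
    0  $feaccdbfbbcaae  e
    1  aae$feaccdbfbbc  c
    2  accdbfbbcaae$fe  e
    3  ae$feaccdbfbbca  a
    4  bbcaae$feaccdbf  f
    5  bcaae$feaccdbfb  b
    6  bfbbcaae$feaccd  d
    7  caae$feaccdbfbb  b
    8  ccdbfbbcaae$fea  a
    9  cdbfbbcaae$feac  c
   10  dbfbbcaae$feacc  c
   11  e$feaccdbfbbcaa  a
   12  eaccdbfbbcaae$f  f
   13  fbbcaae$feaccdb  b
   14  feaccdbfbbcaae$  $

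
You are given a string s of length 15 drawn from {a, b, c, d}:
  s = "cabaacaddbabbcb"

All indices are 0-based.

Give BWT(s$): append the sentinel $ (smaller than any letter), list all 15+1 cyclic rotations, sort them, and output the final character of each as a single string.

rank  rotation          last
    0  $cabaacaddbabbcb  b
    1  aacaddbabbcb$cab  b
    2  abaacaddbabbcb$c  c
    3  abbcb$cabaacaddb  b
    4  acaddbabbcb$caba  a
    5  addbabbcb$cabaac  c
    6  b$cabaacaddbabbc  c
    7  baacaddbabbcb$ca  a
    8  babbcb$cabaacadd  d
    9  bbcb$cabaacaddba  a
   10  bcb$cabaacaddbab  b
   11  cabaacaddbabbcb$  $
   12  caddbabbcb$cabaa  a
   13  cb$cabaacaddbabb  b
   14  dbabbcb$cabaacad  d
   15  ddbabbcb$cabaaca  a

bbcbaccadab$abda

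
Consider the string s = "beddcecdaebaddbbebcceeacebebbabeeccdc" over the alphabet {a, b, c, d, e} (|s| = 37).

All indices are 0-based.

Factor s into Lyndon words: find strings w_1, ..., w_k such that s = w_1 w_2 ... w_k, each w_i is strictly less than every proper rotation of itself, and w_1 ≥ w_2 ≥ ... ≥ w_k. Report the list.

emit factor 1: 'beddcecd' (i=0, period=8)
emit factor 2: 'aeb' (i=8, period=3)
emit factor 3: 'addbbebccee' (i=11, period=11)
emit factor 4: 'acebebb' (i=22, period=7)
emit factor 5: 'abeeccdc' (i=29, period=8)

["beddcecd", "aeb", "addbbebccee", "acebebb", "abeeccdc"]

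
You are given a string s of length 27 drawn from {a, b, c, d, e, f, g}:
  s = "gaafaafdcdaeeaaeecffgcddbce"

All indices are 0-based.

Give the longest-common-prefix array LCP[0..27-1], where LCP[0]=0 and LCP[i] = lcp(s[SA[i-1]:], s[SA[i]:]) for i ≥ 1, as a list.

rank→(start, suffix):
  0 → (13, 'aaeecffgcddbce')
  1 → (1, 'aafaafdcdaeeaaeecffgcddbce')
  2 → (4, 'aafdcdaeeaaeecffgcddbce')
  3 → (10, 'aeeaaeecffgcddbce')
  4 → (14, 'aeecffgcddbce')
  5 → (2, 'afaafdcdaeeaaeecffgcddbce')
  6 → (5, 'afdcdaeeaaeecffgcddbce')
  7 → (24, 'bce')
  8 → (8, 'cdaeeaaeecffgcddbce')
  9 → (21, 'cddbce')
  10 → (25, 'ce')
  11 → (17, 'cffgcddbce')
  12 → (9, 'daeeaaeecffgcddbce')
  13 → (23, 'dbce')
  14 → (7, 'dcdaeeaaeecffgcddbce')
  15 → (22, 'ddbce')
  16 → (26, 'e')
  17 → (12, 'eaaeecffgcddbce')
  18 → (16, 'ecffgcddbce')
  19 → (11, 'eeaaeecffgcddbce')
  20 → (15, 'eecffgcddbce')
  21 → (3, 'faafdcdaeeaaeecffgcddbce')
  22 → (6, 'fdcdaeeaaeecffgcddbce')
  23 → (18, 'ffgcddbce')
  24 → (19, 'fgcddbce')
  25 → (0, 'gaafaafdcdaeeaaeecffgcddbce')
  26 → (20, 'gcddbce')

SA = [13, 1, 4, 10, 14, 2, 5, 24, 8, 21, 25, 17, 9, 23, 7, 22, 26, 12, 16, 11, 15, 3, 6, 18, 19, 0, 20]
i: (SA[i-1],SA[i]) lcp shared
  1: (13,1) 2 'aa'
  2: (1,4) 3 'aaf'
  3: (4,10) 1 'a'
  4: (10,14) 3 'aee'
  5: (14,2) 1 'a'
  6: (2,5) 2 'af'
  7: (5,24) 0 ''
  8: (24,8) 0 ''
  9: (8,21) 2 'cd'
  10: (21,25) 1 'c'
  11: (25,17) 1 'c'
  12: (17,9) 0 ''
  13: (9,23) 1 'd'
  14: (23,7) 1 'd'
  15: (7,22) 1 'd'
  16: (22,26) 0 ''
  17: (26,12) 1 'e'
  18: (12,16) 1 'e'
  19: (16,11) 1 'e'
  20: (11,15) 2 'ee'
  21: (15,3) 0 ''
  22: (3,6) 1 'f'
  23: (6,18) 1 'f'
  24: (18,19) 1 'f'
  25: (19,0) 0 ''
  26: (0,20) 1 'g'

[0, 2, 3, 1, 3, 1, 2, 0, 0, 2, 1, 1, 0, 1, 1, 1, 0, 1, 1, 1, 2, 0, 1, 1, 1, 0, 1]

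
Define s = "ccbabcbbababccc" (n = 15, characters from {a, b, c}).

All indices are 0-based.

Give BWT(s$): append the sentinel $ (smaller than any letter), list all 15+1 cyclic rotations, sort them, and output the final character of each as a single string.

rank  rotation          last
    0  $ccbabcbbababccc  c
    1  ababccc$ccbabcbb  b
    2  abcbbababccc$ccb  b
    3  abccc$ccbabcbbab  b
    4  bababccc$ccbabcb  b
    5  babcbbababccc$cc  c
    6  babccc$ccbabcbba  a
    7  bbababccc$ccbabc  c
    8  bcbbababccc$ccba  a
    9  bccc$ccbabcbbaba  a
   10  c$ccbabcbbababcc  c
   11  cbabcbbababccc$c  c
   12  cbbababccc$ccbab  b
   13  cc$ccbabcbbababc  c
   14  ccbabcbbababccc$  $
   15  ccc$ccbabcbbabab  b

cbbbbcacaaccbc$b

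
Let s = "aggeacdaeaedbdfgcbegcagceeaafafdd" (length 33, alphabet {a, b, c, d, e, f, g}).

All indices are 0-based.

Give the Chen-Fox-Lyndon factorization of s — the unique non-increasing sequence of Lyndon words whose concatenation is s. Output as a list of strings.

emit factor 1: 'agge' (i=0, period=4)
emit factor 2: 'acdaeaedbdfgcbegcagcee' (i=4, period=22)
emit factor 3: 'aafafdd' (i=26, period=7)

["agge", "acdaeaedbdfgcbegcagcee", "aafafdd"]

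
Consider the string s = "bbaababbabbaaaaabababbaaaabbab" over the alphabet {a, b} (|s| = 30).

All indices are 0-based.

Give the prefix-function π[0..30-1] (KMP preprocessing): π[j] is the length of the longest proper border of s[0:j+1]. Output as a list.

[0, 1, 0, 0, 1, 0, 1, 2, 3, 1, 2, 3, 4, 0, 0, 0, 1, 0, 1, 0, 1, 2, 3, 4, 0, 0, 1, 2, 3, 1]

π[0] = 0
j=1 s[j]='b': π[1]=1 (border 'b')
j=2 s[j]='a': k: 1→0; π[2]=0 (border '')
j=3 s[j]='a': π[3]=0 (border '')
j=4 s[j]='b': π[4]=1 (border 'b')
j=5 s[j]='a': k: 1→0; π[5]=0 (border '')
j=6 s[j]='b': π[6]=1 (border 'b')
j=7 s[j]='b': π[7]=2 (border 'bb')
j=8 s[j]='a': π[8]=3 (border 'bba')
j=9 s[j]='b': k: 3→0; π[9]=1 (border 'b')
j=10 s[j]='b': π[10]=2 (border 'bb')
j=11 s[j]='a': π[11]=3 (border 'bba')
j=12 s[j]='a': π[12]=4 (border 'bbaa')
j=13 s[j]='a': k: 4→0; π[13]=0 (border '')
j=14 s[j]='a': π[14]=0 (border '')
j=15 s[j]='a': π[15]=0 (border '')
j=16 s[j]='b': π[16]=1 (border 'b')
j=17 s[j]='a': k: 1→0; π[17]=0 (border '')
j=18 s[j]='b': π[18]=1 (border 'b')
j=19 s[j]='a': k: 1→0; π[19]=0 (border '')
j=20 s[j]='b': π[20]=1 (border 'b')
j=21 s[j]='b': π[21]=2 (border 'bb')
j=22 s[j]='a': π[22]=3 (border 'bba')
j=23 s[j]='a': π[23]=4 (border 'bbaa')
j=24 s[j]='a': k: 4→0; π[24]=0 (border '')
j=25 s[j]='a': π[25]=0 (border '')
j=26 s[j]='b': π[26]=1 (border 'b')
j=27 s[j]='b': π[27]=2 (border 'bb')
j=28 s[j]='a': π[28]=3 (border 'bba')
j=29 s[j]='b': k: 3→0; π[29]=1 (border 'b')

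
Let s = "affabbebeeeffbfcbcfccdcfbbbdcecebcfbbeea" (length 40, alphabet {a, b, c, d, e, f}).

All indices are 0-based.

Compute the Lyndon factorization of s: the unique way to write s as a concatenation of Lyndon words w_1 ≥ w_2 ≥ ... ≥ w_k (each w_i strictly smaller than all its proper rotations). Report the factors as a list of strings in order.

["aff", "abbebeeeffbfcbcfccdcfbbbdcecebcfbbee", "a"]

emit factor 1: 'aff' (i=0, period=3)
emit factor 2: 'abbebeeeffbfcbcfccdcfbbbdcecebcfbbee' (i=3, period=36)
emit factor 3: 'a' (i=39, period=1)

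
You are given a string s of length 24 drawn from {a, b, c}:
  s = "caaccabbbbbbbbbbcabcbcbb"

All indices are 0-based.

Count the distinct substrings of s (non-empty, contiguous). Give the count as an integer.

234

rank→(start, suffix):
  0 → (1, 'aaccabbbbbbbbbbcabcbcbb')
  1 → (5, 'abbbbbbbbbbcabcbcbb')
  2 → (17, 'abcbcbb')
  3 → (2, 'accabbbbbbbbbbcabcbcbb')
  4 → (23, 'b')
  5 → (22, 'bb')
  6 → (6, 'bbbbbbbbbbcabcbcbb')
  7 → (7, 'bbbbbbbbbcabcbcbb')
  8 → (8, 'bbbbbbbbcabcbcbb')
  9 → (9, 'bbbbbbbcabcbcbb')
  10 → (10, 'bbbbbbcabcbcbb')
  11 → (11, 'bbbbbcabcbcbb')
  12 → (12, 'bbbbcabcbcbb')
  13 → (13, 'bbbcabcbcbb')
  14 → (14, 'bbcabcbcbb')
  15 → (15, 'bcabcbcbb')
  16 → (20, 'bcbb')
  17 → (18, 'bcbcbb')
  18 → (0, 'caaccabbbbbbbbbbcabcbcbb')
  19 → (4, 'cabbbbbbbbbbcabcbcbb')
  20 → (16, 'cabcbcbb')
  21 → (21, 'cbb')
  22 → (19, 'cbcbb')
  23 → (3, 'ccabbbbbbbbbbcabcbcbb')

SA = [1, 5, 17, 2, 23, 22, 6, 7, 8, 9, 10, 11, 12, 13, 14, 15, 20, 18, 0, 4, 16, 21, 19, 3]
[i] adj suffixes → lcp
  [1] 1/5 → 1 ('a')
  [2] 5/17 → 2 ('ab')
  [3] 17/2 → 1 ('a')
  [4] 2/23 → 0 ('')
  [5] 23/22 → 1 ('b')
  [6] 22/6 → 2 ('bb')
  [7] 6/7 → 9 ('bbbbbbbbb')
  [8] 7/8 → 8 ('bbbbbbbb')
  [9] 8/9 → 7 ('bbbbbbb')
  [10] 9/10 → 6 ('bbbbbb')
  [11] 10/11 → 5 ('bbbbb')
  [12] 11/12 → 4 ('bbbb')
  [13] 12/13 → 3 ('bbb')
  [14] 13/14 → 2 ('bb')
  [15] 14/15 → 1 ('b')
  [16] 15/20 → 2 ('bc')
  [17] 20/18 → 3 ('bcb')
  [18] 18/0 → 0 ('')
  [19] 0/4 → 2 ('ca')
  [20] 4/16 → 3 ('cab')
  [21] 16/21 → 1 ('c')
  [22] 21/19 → 2 ('cb')
  [23] 19/3 → 1 ('c')

n(n+1)/2 = 24·25/2 = 300
Σ LCP = 0 + 1 + 2 + 1 + 0 + 1 + 2 + 9 + 8 + 7 + 6 + 5 + 4 + 3 + 2 + 1 + 2 + 3 + 0 + 2 + 3 + 1 + 2 + 1 = 66
distinct = 300 − 66 = 234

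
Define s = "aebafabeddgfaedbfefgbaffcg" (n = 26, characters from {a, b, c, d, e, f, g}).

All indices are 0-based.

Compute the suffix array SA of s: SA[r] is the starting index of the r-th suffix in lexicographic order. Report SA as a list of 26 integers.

[5, 0, 12, 3, 21, 2, 20, 6, 15, 24, 14, 8, 9, 1, 13, 7, 17, 4, 11, 23, 16, 22, 18, 25, 19, 10]

rank→(start, suffix):
  0 → (5, 'abeddgfaedbfefgbaffcg')
  1 → (0, 'aebafabeddgfaedbfefgbaffcg')
  2 → (12, 'aedbfefgbaffcg')
  3 → (3, 'afabeddgfaedbfefgbaffcg')
  4 → (21, 'affcg')
  5 → (2, 'bafabeddgfaedbfefgbaffcg')
  6 → (20, 'baffcg')
  7 → (6, 'beddgfaedbfefgbaffcg')
  8 → (15, 'bfefgbaffcg')
  9 → (24, 'cg')
  10 → (14, 'dbfefgbaffcg')
  11 → (8, 'ddgfaedbfefgbaffcg')
  12 → (9, 'dgfaedbfefgbaffcg')
  13 → (1, 'ebafabeddgfaedbfefgbaffcg')
  14 → (13, 'edbfefgbaffcg')
  15 → (7, 'eddgfaedbfefgbaffcg')
  16 → (17, 'efgbaffcg')
  17 → (4, 'fabeddgfaedbfefgbaffcg')
  18 → (11, 'faedbfefgbaffcg')
  19 → (23, 'fcg')
  20 → (16, 'fefgbaffcg')
  21 → (22, 'ffcg')
  22 → (18, 'fgbaffcg')
  23 → (25, 'g')
  24 → (19, 'gbaffcg')
  25 → (10, 'gfaedbfefgbaffcg')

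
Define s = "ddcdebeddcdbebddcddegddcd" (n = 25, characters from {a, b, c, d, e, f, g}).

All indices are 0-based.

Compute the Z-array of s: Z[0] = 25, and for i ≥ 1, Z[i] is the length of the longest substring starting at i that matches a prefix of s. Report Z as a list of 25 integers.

[25, 1, 0, 1, 0, 0, 0, 4, 1, 0, 1, 0, 0, 0, 4, 1, 0, 2, 1, 0, 0, 4, 1, 0, 1]

Z[0]=25
i=1: fresh scan; Z[1]=1 grow→box=[1,2)
i=2: fresh scan; Z[2]=0
i=3: fresh scan; Z[3]=1 grow→box=[3,4)
i=4: fresh scan; Z[4]=0
i=5: fresh scan; Z[5]=0
i=6: fresh scan; Z[6]=0
i=7: fresh scan; Z[7]=4 grow→box=[7,11)
i=8: min(r-i=3, Z[1]=1)=1; Z[8]=1
i=9: min(r-i=2, Z[2]=0)=0; Z[9]=0
i=10: min(r-i=1, Z[3]=1)=1; Z[10]=1
i=11: fresh scan; Z[11]=0
i=12: fresh scan; Z[12]=0
i=13: fresh scan; Z[13]=0
i=14: fresh scan; Z[14]=4 grow→box=[14,18)
i=15: min(r-i=3, Z[1]=1)=1; Z[15]=1
i=16: min(r-i=2, Z[2]=0)=0; Z[16]=0
i=17: min(r-i=1, Z[3]=1)=1; Z[17]=2 grow→box=[17,19)
i=18: min(r-i=1, Z[1]=1)=1; Z[18]=1
i=19: fresh scan; Z[19]=0
i=20: fresh scan; Z[20]=0
i=21: fresh scan; Z[21]=4 grow→box=[21,25)
i=22: min(r-i=3, Z[1]=1)=1; Z[22]=1
i=23: min(r-i=2, Z[2]=0)=0; Z[23]=0
i=24: min(r-i=1, Z[3]=1)=1; Z[24]=1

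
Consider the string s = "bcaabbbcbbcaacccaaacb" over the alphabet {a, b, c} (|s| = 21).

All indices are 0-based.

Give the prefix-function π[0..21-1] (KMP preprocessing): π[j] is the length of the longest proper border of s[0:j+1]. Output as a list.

[0, 0, 0, 0, 1, 1, 1, 2, 1, 1, 2, 3, 4, 0, 0, 0, 0, 0, 0, 0, 1]

π[0] = 0
j=1 s[j]='c': π[1]=0 (border '')
j=2 s[j]='a': π[2]=0 (border '')
j=3 s[j]='a': π[3]=0 (border '')
j=4 s[j]='b': π[4]=1 (border 'b')
j=5 s[j]='b': k: 1→0; π[5]=1 (border 'b')
j=6 s[j]='b': k: 1→0; π[6]=1 (border 'b')
j=7 s[j]='c': π[7]=2 (border 'bc')
j=8 s[j]='b': k: 2→0; π[8]=1 (border 'b')
j=9 s[j]='b': k: 1→0; π[9]=1 (border 'b')
j=10 s[j]='c': π[10]=2 (border 'bc')
j=11 s[j]='a': π[11]=3 (border 'bca')
j=12 s[j]='a': π[12]=4 (border 'bcaa')
j=13 s[j]='c': k: 4→0; π[13]=0 (border '')
j=14 s[j]='c': π[14]=0 (border '')
j=15 s[j]='c': π[15]=0 (border '')
j=16 s[j]='a': π[16]=0 (border '')
j=17 s[j]='a': π[17]=0 (border '')
j=18 s[j]='a': π[18]=0 (border '')
j=19 s[j]='c': π[19]=0 (border '')
j=20 s[j]='b': π[20]=1 (border 'b')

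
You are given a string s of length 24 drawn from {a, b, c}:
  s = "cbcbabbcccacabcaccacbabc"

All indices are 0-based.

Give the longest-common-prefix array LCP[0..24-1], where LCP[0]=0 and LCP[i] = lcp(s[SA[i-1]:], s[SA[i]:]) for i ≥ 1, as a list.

[0, 2, 3, 1, 2, 2, 0, 3, 1, 1, 2, 2, 2, 0, 1, 2, 3, 3, 1, 4, 2, 1, 4, 2]

sorted suffixes:
  #0 SA[0]=4  'abbcccacabcaccacbabc'
  #1 SA[1]=21  'abc'
  #2 SA[2]=12  'abcaccacbabc'
  #3 SA[3]=10  'acabcaccacbabc'
  #4 SA[4]=18  'acbabc'
  #5 SA[5]=15  'accacbabc'
  #6 SA[6]=3  'babbcccacabcaccacbabc'
  #7 SA[7]=20  'babc'
  #8 SA[8]=5  'bbcccacabcaccacbabc'
  #9 SA[9]=22  'bc'
  #10 SA[10]=13  'bcaccacbabc'
  #11 SA[11]=1  'bcbabbcccacabcaccacbabc'
  #12 SA[12]=6  'bcccacabcaccacbabc'
  #13 SA[13]=23  'c'
  #14 SA[14]=11  'cabcaccacbabc'
  #15 SA[15]=9  'cacabcaccacbabc'
  #16 SA[16]=17  'cacbabc'
  #17 SA[17]=14  'caccacbabc'
  #18 SA[18]=2  'cbabbcccacabcaccacbabc'
  #19 SA[19]=19  'cbabc'
  #20 SA[20]=0  'cbcbabbcccacabcaccacbabc'
  #21 SA[21]=8  'ccacabcaccacbabc'
  #22 SA[22]=16  'ccacbabc'
  #23 SA[23]=7  'cccacabcaccacbabc'

SA = [4, 21, 12, 10, 18, 15, 3, 20, 5, 22, 13, 1, 6, 23, 11, 9, 17, 14, 2, 19, 0, 8, 16, 7]
[i] adj suffixes → lcp
  [1] 4/21 → 2 ('ab')
  [2] 21/12 → 3 ('abc')
  [3] 12/10 → 1 ('a')
  [4] 10/18 → 2 ('ac')
  [5] 18/15 → 2 ('ac')
  [6] 15/3 → 0 ('')
  [7] 3/20 → 3 ('bab')
  [8] 20/5 → 1 ('b')
  [9] 5/22 → 1 ('b')
  [10] 22/13 → 2 ('bc')
  [11] 13/1 → 2 ('bc')
  [12] 1/6 → 2 ('bc')
  [13] 6/23 → 0 ('')
  [14] 23/11 → 1 ('c')
  [15] 11/9 → 2 ('ca')
  [16] 9/17 → 3 ('cac')
  [17] 17/14 → 3 ('cac')
  [18] 14/2 → 1 ('c')
  [19] 2/19 → 4 ('cbab')
  [20] 19/0 → 2 ('cb')
  [21] 0/8 → 1 ('c')
  [22] 8/16 → 4 ('ccac')
  [23] 16/7 → 2 ('cc')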